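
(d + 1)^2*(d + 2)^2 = d^4 + 6*d^3 + 13*d^2 + 12*d + 4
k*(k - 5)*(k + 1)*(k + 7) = k^4 + 3*k^3 - 33*k^2 - 35*k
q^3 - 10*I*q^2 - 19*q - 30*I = (q - 6*I)*(q - 5*I)*(q + I)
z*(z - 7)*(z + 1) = z^3 - 6*z^2 - 7*z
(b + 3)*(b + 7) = b^2 + 10*b + 21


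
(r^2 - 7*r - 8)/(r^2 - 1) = (r - 8)/(r - 1)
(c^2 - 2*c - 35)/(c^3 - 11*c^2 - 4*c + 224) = (c + 5)/(c^2 - 4*c - 32)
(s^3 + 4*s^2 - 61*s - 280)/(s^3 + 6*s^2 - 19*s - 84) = (s^2 - 3*s - 40)/(s^2 - s - 12)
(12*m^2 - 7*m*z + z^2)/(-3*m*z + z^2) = (-4*m + z)/z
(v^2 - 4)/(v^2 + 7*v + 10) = (v - 2)/(v + 5)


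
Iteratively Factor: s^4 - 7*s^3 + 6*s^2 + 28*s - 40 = (s - 2)*(s^3 - 5*s^2 - 4*s + 20) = (s - 2)*(s + 2)*(s^2 - 7*s + 10) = (s - 2)^2*(s + 2)*(s - 5)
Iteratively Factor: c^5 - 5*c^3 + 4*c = (c + 1)*(c^4 - c^3 - 4*c^2 + 4*c) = (c + 1)*(c + 2)*(c^3 - 3*c^2 + 2*c) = (c - 2)*(c + 1)*(c + 2)*(c^2 - c) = (c - 2)*(c - 1)*(c + 1)*(c + 2)*(c)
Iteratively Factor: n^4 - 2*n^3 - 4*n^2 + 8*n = (n)*(n^3 - 2*n^2 - 4*n + 8) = n*(n - 2)*(n^2 - 4) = n*(n - 2)^2*(n + 2)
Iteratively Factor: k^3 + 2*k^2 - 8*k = (k - 2)*(k^2 + 4*k) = k*(k - 2)*(k + 4)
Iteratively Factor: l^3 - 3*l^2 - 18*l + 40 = (l - 5)*(l^2 + 2*l - 8) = (l - 5)*(l - 2)*(l + 4)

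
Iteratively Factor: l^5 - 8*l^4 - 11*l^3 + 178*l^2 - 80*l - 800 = (l + 2)*(l^4 - 10*l^3 + 9*l^2 + 160*l - 400) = (l - 5)*(l + 2)*(l^3 - 5*l^2 - 16*l + 80) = (l - 5)*(l + 2)*(l + 4)*(l^2 - 9*l + 20) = (l - 5)*(l - 4)*(l + 2)*(l + 4)*(l - 5)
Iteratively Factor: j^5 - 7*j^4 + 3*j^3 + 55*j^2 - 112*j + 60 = (j + 3)*(j^4 - 10*j^3 + 33*j^2 - 44*j + 20) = (j - 2)*(j + 3)*(j^3 - 8*j^2 + 17*j - 10) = (j - 2)*(j - 1)*(j + 3)*(j^2 - 7*j + 10) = (j - 5)*(j - 2)*(j - 1)*(j + 3)*(j - 2)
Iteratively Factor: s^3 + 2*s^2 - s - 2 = (s + 2)*(s^2 - 1) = (s + 1)*(s + 2)*(s - 1)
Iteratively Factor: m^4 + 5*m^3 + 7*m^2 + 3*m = (m + 1)*(m^3 + 4*m^2 + 3*m) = m*(m + 1)*(m^2 + 4*m + 3) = m*(m + 1)*(m + 3)*(m + 1)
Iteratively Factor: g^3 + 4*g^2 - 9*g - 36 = (g + 3)*(g^2 + g - 12) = (g + 3)*(g + 4)*(g - 3)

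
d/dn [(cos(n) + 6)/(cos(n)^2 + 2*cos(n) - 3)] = (cos(n)^2 + 12*cos(n) + 15)*sin(n)/(cos(n)^2 + 2*cos(n) - 3)^2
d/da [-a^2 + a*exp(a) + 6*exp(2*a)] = a*exp(a) - 2*a + 12*exp(2*a) + exp(a)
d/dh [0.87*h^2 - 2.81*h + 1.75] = 1.74*h - 2.81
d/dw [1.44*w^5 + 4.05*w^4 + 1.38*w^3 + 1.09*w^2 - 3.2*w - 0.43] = 7.2*w^4 + 16.2*w^3 + 4.14*w^2 + 2.18*w - 3.2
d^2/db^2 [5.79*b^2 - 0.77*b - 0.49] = 11.5800000000000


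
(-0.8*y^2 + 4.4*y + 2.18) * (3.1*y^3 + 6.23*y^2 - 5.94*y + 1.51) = -2.48*y^5 + 8.656*y^4 + 38.922*y^3 - 13.7626*y^2 - 6.3052*y + 3.2918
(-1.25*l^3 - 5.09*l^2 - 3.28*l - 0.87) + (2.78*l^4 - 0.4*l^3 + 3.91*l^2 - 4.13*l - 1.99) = 2.78*l^4 - 1.65*l^3 - 1.18*l^2 - 7.41*l - 2.86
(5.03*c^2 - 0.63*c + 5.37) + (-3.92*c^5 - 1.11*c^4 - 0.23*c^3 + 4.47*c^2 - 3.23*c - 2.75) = -3.92*c^5 - 1.11*c^4 - 0.23*c^3 + 9.5*c^2 - 3.86*c + 2.62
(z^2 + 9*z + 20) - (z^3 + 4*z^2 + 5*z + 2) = -z^3 - 3*z^2 + 4*z + 18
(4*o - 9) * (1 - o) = -4*o^2 + 13*o - 9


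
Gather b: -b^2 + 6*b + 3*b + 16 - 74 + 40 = -b^2 + 9*b - 18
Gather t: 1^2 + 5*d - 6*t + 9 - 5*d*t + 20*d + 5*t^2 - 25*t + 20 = 25*d + 5*t^2 + t*(-5*d - 31) + 30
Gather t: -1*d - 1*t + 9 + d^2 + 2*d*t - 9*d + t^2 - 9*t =d^2 - 10*d + t^2 + t*(2*d - 10) + 9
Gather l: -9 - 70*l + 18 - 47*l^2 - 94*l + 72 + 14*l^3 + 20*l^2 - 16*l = 14*l^3 - 27*l^2 - 180*l + 81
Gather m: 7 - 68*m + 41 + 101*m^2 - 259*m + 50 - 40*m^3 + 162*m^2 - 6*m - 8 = -40*m^3 + 263*m^2 - 333*m + 90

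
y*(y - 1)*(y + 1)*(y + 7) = y^4 + 7*y^3 - y^2 - 7*y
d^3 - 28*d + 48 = (d - 4)*(d - 2)*(d + 6)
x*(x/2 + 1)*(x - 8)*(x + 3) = x^4/2 - 3*x^3/2 - 17*x^2 - 24*x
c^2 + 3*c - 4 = (c - 1)*(c + 4)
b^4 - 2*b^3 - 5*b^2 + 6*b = b*(b - 3)*(b - 1)*(b + 2)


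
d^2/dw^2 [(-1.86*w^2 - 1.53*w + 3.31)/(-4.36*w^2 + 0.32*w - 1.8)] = (63.35952*w^3 - 465.114336*w^2 - 44.335968*w + 65.091232)/(82.881856*w^6 - 18.249216*w^5 + 103.991232*w^4 - 15.100928*w^3 + 42.93216*w^2 - 3.1104*w + 5.832)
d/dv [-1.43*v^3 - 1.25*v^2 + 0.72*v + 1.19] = -4.29*v^2 - 2.5*v + 0.72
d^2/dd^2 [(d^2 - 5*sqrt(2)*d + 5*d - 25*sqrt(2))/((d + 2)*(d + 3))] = 2*(-5*sqrt(2)*d^3 - 75*sqrt(2)*d^2 - 18*d^2 - 285*sqrt(2)*d - 90*d - 325*sqrt(2) - 114)/(d^6 + 15*d^5 + 93*d^4 + 305*d^3 + 558*d^2 + 540*d + 216)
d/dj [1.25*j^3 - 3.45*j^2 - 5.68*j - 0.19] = 3.75*j^2 - 6.9*j - 5.68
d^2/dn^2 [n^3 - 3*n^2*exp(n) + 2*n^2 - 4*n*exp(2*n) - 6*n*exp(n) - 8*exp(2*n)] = -3*n^2*exp(n) - 16*n*exp(2*n) - 18*n*exp(n) + 6*n - 48*exp(2*n) - 18*exp(n) + 4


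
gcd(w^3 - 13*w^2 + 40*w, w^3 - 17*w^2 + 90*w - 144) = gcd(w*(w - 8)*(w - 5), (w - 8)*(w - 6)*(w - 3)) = w - 8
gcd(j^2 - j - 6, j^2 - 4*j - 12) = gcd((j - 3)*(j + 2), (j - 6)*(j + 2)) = j + 2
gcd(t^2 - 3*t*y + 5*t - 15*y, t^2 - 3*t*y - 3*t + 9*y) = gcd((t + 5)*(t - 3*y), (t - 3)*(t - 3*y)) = -t + 3*y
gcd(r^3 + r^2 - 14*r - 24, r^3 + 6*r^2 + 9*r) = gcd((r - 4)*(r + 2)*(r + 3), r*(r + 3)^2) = r + 3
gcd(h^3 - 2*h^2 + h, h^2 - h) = h^2 - h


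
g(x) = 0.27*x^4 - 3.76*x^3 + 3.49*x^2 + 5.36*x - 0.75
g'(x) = 1.08*x^3 - 11.28*x^2 + 6.98*x + 5.36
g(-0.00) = -0.75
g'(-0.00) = 5.36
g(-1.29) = 6.96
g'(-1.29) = -24.73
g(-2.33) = 61.23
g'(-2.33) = -85.80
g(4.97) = -184.76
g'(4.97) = -105.99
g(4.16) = -107.88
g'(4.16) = -83.06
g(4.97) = -184.76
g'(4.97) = -105.99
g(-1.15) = 3.89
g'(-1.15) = -19.23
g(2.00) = -1.83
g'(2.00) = -17.16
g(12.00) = -332.43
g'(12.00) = 331.04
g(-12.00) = 12533.49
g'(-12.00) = -3568.96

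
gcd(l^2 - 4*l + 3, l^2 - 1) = l - 1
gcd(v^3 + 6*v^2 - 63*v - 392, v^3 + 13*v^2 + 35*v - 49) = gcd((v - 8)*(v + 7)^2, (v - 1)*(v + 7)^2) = v^2 + 14*v + 49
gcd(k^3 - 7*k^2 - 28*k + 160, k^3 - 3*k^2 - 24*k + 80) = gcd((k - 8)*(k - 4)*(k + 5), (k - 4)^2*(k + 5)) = k^2 + k - 20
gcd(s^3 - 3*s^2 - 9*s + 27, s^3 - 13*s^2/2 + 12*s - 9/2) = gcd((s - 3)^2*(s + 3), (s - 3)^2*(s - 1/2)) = s^2 - 6*s + 9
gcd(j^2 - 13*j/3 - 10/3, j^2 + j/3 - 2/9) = j + 2/3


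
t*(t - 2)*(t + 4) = t^3 + 2*t^2 - 8*t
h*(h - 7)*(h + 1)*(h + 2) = h^4 - 4*h^3 - 19*h^2 - 14*h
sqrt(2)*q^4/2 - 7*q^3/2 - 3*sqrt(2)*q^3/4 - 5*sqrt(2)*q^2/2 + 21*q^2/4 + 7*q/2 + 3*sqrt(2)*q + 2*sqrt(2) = (q - 2)*(q + 1/2)*(q - 4*sqrt(2))*(sqrt(2)*q/2 + 1/2)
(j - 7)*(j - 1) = j^2 - 8*j + 7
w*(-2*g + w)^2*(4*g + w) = 16*g^3*w - 12*g^2*w^2 + w^4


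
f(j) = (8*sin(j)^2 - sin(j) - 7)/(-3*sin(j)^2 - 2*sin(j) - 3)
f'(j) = (6*sin(j)*cos(j) + 2*cos(j))*(8*sin(j)^2 - sin(j) - 7)/(-3*sin(j)^2 - 2*sin(j) - 3)^2 + (16*sin(j)*cos(j) - cos(j))/(-3*sin(j)^2 - 2*sin(j) - 3) = (-90*sin(j) + 19*cos(j)^2 - 30)*cos(j)/(3*sin(j)^2 + 2*sin(j) + 3)^2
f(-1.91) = -0.28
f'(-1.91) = -1.33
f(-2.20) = 0.29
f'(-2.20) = -2.60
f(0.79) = 0.62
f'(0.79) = -1.69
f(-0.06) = 2.39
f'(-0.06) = -0.68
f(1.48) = 0.01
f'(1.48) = -0.17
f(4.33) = -0.22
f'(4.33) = -1.51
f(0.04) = 2.28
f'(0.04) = -1.54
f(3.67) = 1.62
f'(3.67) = -3.36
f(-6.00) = 1.75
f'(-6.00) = -2.51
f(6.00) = 2.28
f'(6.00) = 1.70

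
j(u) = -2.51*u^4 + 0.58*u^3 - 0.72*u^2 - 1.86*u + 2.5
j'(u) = -10.04*u^3 + 1.74*u^2 - 1.44*u - 1.86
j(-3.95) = -648.16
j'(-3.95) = 649.74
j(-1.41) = -7.86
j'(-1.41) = 31.77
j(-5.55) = -2489.98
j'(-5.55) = 1776.11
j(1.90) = -32.37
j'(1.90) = -67.18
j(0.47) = 1.40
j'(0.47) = -3.19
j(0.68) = 0.55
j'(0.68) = -5.19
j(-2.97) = -208.82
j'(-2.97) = 280.79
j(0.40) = 1.61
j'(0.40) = -2.80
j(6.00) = -3162.26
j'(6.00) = -2116.50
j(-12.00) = -53128.46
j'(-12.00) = 17615.10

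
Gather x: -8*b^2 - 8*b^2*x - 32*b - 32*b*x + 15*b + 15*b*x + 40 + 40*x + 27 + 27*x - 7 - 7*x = -8*b^2 - 17*b + x*(-8*b^2 - 17*b + 60) + 60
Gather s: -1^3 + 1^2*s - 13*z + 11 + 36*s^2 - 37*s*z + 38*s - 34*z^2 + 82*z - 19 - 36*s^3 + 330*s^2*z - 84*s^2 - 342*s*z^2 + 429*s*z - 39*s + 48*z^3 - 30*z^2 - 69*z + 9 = -36*s^3 + s^2*(330*z - 48) + s*(-342*z^2 + 392*z) + 48*z^3 - 64*z^2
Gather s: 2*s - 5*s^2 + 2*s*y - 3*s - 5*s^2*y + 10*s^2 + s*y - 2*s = s^2*(5 - 5*y) + s*(3*y - 3)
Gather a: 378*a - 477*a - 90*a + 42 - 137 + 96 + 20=21 - 189*a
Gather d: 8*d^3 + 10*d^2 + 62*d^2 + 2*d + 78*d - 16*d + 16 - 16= 8*d^3 + 72*d^2 + 64*d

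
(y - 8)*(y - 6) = y^2 - 14*y + 48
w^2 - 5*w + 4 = (w - 4)*(w - 1)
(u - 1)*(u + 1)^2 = u^3 + u^2 - u - 1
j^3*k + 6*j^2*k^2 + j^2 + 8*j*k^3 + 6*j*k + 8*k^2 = (j + 2*k)*(j + 4*k)*(j*k + 1)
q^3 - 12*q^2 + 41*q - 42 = (q - 7)*(q - 3)*(q - 2)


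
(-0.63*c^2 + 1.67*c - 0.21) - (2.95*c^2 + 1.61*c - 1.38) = -3.58*c^2 + 0.0599999999999998*c + 1.17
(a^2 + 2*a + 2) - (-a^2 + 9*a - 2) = 2*a^2 - 7*a + 4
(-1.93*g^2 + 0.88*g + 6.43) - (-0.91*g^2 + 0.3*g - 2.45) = -1.02*g^2 + 0.58*g + 8.88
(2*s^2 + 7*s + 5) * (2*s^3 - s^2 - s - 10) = 4*s^5 + 12*s^4 + s^3 - 32*s^2 - 75*s - 50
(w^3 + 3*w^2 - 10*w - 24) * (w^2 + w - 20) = w^5 + 4*w^4 - 27*w^3 - 94*w^2 + 176*w + 480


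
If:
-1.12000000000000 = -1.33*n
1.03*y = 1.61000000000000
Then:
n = 0.84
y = 1.56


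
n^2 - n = n*(n - 1)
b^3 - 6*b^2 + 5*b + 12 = (b - 4)*(b - 3)*(b + 1)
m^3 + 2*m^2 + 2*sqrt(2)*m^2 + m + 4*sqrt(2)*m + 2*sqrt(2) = (m + 1)^2*(m + 2*sqrt(2))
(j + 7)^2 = j^2 + 14*j + 49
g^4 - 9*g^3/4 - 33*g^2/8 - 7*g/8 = g*(g - 7/2)*(g + 1/4)*(g + 1)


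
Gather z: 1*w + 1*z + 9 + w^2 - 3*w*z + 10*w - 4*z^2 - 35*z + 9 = w^2 + 11*w - 4*z^2 + z*(-3*w - 34) + 18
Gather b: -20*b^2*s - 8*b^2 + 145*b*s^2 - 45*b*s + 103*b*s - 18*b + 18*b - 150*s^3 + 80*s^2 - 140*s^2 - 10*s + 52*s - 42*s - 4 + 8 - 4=b^2*(-20*s - 8) + b*(145*s^2 + 58*s) - 150*s^3 - 60*s^2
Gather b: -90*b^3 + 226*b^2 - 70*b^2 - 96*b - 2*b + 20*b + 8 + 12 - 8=-90*b^3 + 156*b^2 - 78*b + 12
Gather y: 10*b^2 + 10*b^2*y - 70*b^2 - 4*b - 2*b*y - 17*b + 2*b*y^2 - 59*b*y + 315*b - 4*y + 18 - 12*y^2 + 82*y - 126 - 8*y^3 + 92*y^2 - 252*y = -60*b^2 + 294*b - 8*y^3 + y^2*(2*b + 80) + y*(10*b^2 - 61*b - 174) - 108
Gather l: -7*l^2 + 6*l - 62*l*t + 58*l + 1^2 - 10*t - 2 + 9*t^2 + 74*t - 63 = -7*l^2 + l*(64 - 62*t) + 9*t^2 + 64*t - 64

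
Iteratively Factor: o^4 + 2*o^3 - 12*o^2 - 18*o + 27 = (o - 3)*(o^3 + 5*o^2 + 3*o - 9) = (o - 3)*(o - 1)*(o^2 + 6*o + 9) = (o - 3)*(o - 1)*(o + 3)*(o + 3)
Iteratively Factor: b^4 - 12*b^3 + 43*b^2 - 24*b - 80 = (b - 4)*(b^3 - 8*b^2 + 11*b + 20) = (b - 4)^2*(b^2 - 4*b - 5) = (b - 4)^2*(b + 1)*(b - 5)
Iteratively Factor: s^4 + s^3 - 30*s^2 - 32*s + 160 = (s - 2)*(s^3 + 3*s^2 - 24*s - 80) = (s - 5)*(s - 2)*(s^2 + 8*s + 16) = (s - 5)*(s - 2)*(s + 4)*(s + 4)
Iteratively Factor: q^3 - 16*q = (q - 4)*(q^2 + 4*q) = q*(q - 4)*(q + 4)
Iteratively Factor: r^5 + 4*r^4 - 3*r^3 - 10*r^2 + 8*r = (r - 1)*(r^4 + 5*r^3 + 2*r^2 - 8*r) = (r - 1)*(r + 2)*(r^3 + 3*r^2 - 4*r) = (r - 1)*(r + 2)*(r + 4)*(r^2 - r) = (r - 1)^2*(r + 2)*(r + 4)*(r)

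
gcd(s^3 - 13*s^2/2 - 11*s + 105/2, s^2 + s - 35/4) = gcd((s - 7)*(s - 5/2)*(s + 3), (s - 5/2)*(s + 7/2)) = s - 5/2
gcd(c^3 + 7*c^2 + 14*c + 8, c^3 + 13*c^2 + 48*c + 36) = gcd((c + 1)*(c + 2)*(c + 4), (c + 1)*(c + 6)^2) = c + 1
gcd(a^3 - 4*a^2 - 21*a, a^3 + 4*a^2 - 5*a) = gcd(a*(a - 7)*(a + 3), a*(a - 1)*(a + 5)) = a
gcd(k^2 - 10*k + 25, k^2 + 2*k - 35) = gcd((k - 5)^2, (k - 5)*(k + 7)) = k - 5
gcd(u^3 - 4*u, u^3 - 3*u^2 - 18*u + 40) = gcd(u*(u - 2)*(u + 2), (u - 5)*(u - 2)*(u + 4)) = u - 2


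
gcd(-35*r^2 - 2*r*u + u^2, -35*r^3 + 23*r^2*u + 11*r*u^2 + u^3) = 5*r + u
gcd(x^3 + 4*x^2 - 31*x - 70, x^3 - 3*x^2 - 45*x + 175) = x^2 + 2*x - 35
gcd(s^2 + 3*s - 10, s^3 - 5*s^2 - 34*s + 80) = s^2 + 3*s - 10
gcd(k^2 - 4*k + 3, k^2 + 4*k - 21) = k - 3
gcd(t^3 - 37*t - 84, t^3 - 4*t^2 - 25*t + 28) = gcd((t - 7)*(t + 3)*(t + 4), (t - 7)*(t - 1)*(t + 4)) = t^2 - 3*t - 28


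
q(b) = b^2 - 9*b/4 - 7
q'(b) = 2*b - 9/4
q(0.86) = -8.20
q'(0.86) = -0.53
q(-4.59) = 24.40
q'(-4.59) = -11.43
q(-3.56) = 13.68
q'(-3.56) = -9.37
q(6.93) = 25.43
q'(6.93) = 11.61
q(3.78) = -1.22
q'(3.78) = 5.31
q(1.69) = -7.95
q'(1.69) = 1.13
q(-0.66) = -5.08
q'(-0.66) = -3.57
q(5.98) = 15.31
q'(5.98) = 9.71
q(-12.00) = 164.00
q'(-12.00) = -26.25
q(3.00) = -4.75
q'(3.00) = 3.75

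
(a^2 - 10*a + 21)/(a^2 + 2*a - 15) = (a - 7)/(a + 5)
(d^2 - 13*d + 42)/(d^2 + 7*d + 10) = (d^2 - 13*d + 42)/(d^2 + 7*d + 10)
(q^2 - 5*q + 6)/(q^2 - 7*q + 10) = (q - 3)/(q - 5)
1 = 1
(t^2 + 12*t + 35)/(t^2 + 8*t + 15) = (t + 7)/(t + 3)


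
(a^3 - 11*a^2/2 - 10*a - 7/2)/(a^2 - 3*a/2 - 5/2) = (2*a^2 - 13*a - 7)/(2*a - 5)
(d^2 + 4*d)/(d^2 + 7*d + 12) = d/(d + 3)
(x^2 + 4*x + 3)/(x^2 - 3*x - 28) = (x^2 + 4*x + 3)/(x^2 - 3*x - 28)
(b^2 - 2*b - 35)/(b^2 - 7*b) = (b + 5)/b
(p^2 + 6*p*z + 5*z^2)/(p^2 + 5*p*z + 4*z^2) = (p + 5*z)/(p + 4*z)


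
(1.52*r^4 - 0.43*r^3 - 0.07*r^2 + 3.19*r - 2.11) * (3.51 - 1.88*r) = -2.8576*r^5 + 6.1436*r^4 - 1.3777*r^3 - 6.2429*r^2 + 15.1637*r - 7.4061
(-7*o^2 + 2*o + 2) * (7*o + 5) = -49*o^3 - 21*o^2 + 24*o + 10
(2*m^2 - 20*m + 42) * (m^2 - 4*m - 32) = 2*m^4 - 28*m^3 + 58*m^2 + 472*m - 1344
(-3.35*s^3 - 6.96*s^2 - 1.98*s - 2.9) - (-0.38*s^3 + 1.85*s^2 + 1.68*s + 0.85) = -2.97*s^3 - 8.81*s^2 - 3.66*s - 3.75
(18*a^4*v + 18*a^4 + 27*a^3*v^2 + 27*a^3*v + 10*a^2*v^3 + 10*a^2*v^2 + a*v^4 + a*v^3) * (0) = 0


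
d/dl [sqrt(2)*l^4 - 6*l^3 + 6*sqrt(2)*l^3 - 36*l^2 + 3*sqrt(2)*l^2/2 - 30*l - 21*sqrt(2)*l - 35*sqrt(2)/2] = 4*sqrt(2)*l^3 - 18*l^2 + 18*sqrt(2)*l^2 - 72*l + 3*sqrt(2)*l - 30 - 21*sqrt(2)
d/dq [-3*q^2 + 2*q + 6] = 2 - 6*q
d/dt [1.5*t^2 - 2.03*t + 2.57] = 3.0*t - 2.03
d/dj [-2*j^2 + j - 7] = 1 - 4*j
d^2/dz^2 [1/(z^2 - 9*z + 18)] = 2*(-z^2 + 9*z + (2*z - 9)^2 - 18)/(z^2 - 9*z + 18)^3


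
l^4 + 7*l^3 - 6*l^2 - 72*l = l*(l - 3)*(l + 4)*(l + 6)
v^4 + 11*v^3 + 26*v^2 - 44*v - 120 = (v - 2)*(v + 2)*(v + 5)*(v + 6)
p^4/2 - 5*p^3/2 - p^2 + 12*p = p*(p/2 + 1)*(p - 4)*(p - 3)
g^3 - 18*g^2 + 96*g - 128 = (g - 8)^2*(g - 2)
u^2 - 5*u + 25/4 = (u - 5/2)^2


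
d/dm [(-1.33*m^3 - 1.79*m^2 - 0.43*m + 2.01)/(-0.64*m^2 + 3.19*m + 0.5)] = (0.8512*m^4 - 8.4854*m^3 - 7.9803*m^2 + 0.7828*m - 6.6269)/(0.4096*m^4 - 4.0832*m^3 + 9.5361*m^2 + 3.19*m + 0.25)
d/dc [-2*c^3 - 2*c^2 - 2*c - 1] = -6*c^2 - 4*c - 2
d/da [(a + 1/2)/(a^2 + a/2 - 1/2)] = (4*a^2 + 2*a - (2*a + 1)*(4*a + 1) - 2)/(2*a^2 + a - 1)^2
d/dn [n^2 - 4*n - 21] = 2*n - 4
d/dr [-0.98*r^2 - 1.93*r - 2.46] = -1.96*r - 1.93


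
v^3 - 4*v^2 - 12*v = v*(v - 6)*(v + 2)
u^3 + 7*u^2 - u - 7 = (u - 1)*(u + 1)*(u + 7)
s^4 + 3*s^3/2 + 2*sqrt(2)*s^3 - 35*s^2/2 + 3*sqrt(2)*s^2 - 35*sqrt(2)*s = s*(s - 7/2)*(s + 5)*(s + 2*sqrt(2))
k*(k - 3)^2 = k^3 - 6*k^2 + 9*k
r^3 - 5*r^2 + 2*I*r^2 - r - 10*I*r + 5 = (r - 5)*(r + I)^2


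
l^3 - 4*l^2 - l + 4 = (l - 4)*(l - 1)*(l + 1)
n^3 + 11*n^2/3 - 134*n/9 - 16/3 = (n - 8/3)*(n + 1/3)*(n + 6)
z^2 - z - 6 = (z - 3)*(z + 2)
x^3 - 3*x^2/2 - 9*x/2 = x*(x - 3)*(x + 3/2)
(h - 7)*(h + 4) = h^2 - 3*h - 28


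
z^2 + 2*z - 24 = (z - 4)*(z + 6)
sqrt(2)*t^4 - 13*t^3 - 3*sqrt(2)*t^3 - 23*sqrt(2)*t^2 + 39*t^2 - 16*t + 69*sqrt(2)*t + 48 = (t - 3)*(t - 8*sqrt(2))*(t + sqrt(2))*(sqrt(2)*t + 1)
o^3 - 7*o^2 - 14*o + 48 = (o - 8)*(o - 2)*(o + 3)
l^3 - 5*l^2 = l^2*(l - 5)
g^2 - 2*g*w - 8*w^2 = (g - 4*w)*(g + 2*w)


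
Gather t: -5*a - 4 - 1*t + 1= -5*a - t - 3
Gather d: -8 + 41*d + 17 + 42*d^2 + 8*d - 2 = 42*d^2 + 49*d + 7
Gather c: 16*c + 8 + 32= 16*c + 40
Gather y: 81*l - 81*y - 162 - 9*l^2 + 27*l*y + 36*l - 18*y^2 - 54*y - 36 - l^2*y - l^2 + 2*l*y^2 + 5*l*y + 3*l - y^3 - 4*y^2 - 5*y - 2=-10*l^2 + 120*l - y^3 + y^2*(2*l - 22) + y*(-l^2 + 32*l - 140) - 200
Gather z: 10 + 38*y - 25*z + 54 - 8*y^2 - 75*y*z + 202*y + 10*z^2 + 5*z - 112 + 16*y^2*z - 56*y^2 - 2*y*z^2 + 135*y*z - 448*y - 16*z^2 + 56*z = -64*y^2 - 208*y + z^2*(-2*y - 6) + z*(16*y^2 + 60*y + 36) - 48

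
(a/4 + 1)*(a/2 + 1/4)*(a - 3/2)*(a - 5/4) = a^4/8 + 7*a^3/32 - 17*a^2/16 + 47*a/128 + 15/32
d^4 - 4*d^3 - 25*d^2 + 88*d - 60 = (d - 6)*(d - 2)*(d - 1)*(d + 5)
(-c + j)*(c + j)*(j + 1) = -c^2*j - c^2 + j^3 + j^2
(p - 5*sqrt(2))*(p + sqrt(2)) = p^2 - 4*sqrt(2)*p - 10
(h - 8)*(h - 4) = h^2 - 12*h + 32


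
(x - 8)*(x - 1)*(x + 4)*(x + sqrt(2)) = x^4 - 5*x^3 + sqrt(2)*x^3 - 28*x^2 - 5*sqrt(2)*x^2 - 28*sqrt(2)*x + 32*x + 32*sqrt(2)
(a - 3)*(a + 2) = a^2 - a - 6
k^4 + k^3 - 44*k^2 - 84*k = k*(k - 7)*(k + 2)*(k + 6)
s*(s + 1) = s^2 + s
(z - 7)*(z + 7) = z^2 - 49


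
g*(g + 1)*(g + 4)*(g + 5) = g^4 + 10*g^3 + 29*g^2 + 20*g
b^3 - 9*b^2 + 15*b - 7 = (b - 7)*(b - 1)^2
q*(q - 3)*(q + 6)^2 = q^4 + 9*q^3 - 108*q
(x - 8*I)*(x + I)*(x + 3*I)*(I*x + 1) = I*x^4 + 5*x^3 + 25*I*x^2 + 5*x + 24*I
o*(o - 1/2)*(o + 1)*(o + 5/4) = o^4 + 7*o^3/4 + o^2/8 - 5*o/8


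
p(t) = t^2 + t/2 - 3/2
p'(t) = 2*t + 1/2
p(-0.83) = -1.23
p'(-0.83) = -1.16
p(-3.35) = 8.05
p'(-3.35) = -6.20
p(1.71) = 2.28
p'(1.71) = 3.92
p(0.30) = -1.26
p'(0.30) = 1.10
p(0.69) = -0.68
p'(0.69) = 1.88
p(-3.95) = 12.13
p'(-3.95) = -7.40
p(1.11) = 0.29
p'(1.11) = 2.72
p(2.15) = 4.20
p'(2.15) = 4.80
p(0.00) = -1.50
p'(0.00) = 0.50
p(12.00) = 148.50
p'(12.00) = 24.50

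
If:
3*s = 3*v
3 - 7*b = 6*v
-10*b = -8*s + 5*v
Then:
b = 1/9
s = 10/27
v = 10/27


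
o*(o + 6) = o^2 + 6*o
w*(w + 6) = w^2 + 6*w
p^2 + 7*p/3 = p*(p + 7/3)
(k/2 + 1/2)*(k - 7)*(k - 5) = k^3/2 - 11*k^2/2 + 23*k/2 + 35/2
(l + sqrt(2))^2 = l^2 + 2*sqrt(2)*l + 2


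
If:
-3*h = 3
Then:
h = -1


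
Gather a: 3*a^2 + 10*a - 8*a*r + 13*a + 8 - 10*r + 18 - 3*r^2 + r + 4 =3*a^2 + a*(23 - 8*r) - 3*r^2 - 9*r + 30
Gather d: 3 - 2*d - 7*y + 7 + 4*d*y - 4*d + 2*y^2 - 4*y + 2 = d*(4*y - 6) + 2*y^2 - 11*y + 12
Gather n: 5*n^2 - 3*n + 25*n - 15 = 5*n^2 + 22*n - 15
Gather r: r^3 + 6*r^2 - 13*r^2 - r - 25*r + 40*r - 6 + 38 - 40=r^3 - 7*r^2 + 14*r - 8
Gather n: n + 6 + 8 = n + 14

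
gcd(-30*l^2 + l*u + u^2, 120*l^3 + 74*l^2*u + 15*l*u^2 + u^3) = 6*l + u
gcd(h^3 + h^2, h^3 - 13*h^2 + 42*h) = h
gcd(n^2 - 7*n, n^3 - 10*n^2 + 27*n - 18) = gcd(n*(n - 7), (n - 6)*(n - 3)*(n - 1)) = 1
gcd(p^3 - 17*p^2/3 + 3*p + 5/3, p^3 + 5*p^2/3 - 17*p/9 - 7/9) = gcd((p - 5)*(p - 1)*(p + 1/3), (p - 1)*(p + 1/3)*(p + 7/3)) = p^2 - 2*p/3 - 1/3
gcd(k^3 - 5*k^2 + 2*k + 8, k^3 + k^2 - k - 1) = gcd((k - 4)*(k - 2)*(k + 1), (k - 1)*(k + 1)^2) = k + 1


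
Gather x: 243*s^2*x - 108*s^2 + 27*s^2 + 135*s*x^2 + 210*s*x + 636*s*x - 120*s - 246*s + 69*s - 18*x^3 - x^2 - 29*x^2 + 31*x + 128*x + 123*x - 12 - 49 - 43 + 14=-81*s^2 - 297*s - 18*x^3 + x^2*(135*s - 30) + x*(243*s^2 + 846*s + 282) - 90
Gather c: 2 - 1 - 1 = 0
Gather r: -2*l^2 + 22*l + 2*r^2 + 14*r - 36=-2*l^2 + 22*l + 2*r^2 + 14*r - 36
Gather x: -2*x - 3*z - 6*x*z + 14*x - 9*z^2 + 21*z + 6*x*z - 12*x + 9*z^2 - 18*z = 0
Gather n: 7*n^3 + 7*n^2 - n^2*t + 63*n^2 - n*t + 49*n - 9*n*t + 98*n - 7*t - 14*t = 7*n^3 + n^2*(70 - t) + n*(147 - 10*t) - 21*t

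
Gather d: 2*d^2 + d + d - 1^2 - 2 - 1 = 2*d^2 + 2*d - 4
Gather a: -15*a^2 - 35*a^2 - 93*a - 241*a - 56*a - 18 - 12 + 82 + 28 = -50*a^2 - 390*a + 80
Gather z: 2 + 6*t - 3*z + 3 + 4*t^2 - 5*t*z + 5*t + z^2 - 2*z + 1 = 4*t^2 + 11*t + z^2 + z*(-5*t - 5) + 6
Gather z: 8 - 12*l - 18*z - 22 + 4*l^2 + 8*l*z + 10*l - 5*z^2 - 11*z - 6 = 4*l^2 - 2*l - 5*z^2 + z*(8*l - 29) - 20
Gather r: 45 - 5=40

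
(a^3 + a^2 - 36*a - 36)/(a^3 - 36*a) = (a + 1)/a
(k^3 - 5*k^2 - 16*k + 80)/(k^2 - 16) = k - 5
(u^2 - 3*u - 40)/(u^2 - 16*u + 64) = (u + 5)/(u - 8)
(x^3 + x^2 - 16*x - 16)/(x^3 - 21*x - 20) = (x - 4)/(x - 5)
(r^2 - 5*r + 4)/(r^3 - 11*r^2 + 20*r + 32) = (r - 1)/(r^2 - 7*r - 8)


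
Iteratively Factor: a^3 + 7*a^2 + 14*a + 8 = (a + 4)*(a^2 + 3*a + 2) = (a + 2)*(a + 4)*(a + 1)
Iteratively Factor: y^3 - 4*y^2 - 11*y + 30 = (y - 5)*(y^2 + y - 6) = (y - 5)*(y - 2)*(y + 3)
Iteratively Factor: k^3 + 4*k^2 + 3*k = (k + 1)*(k^2 + 3*k) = (k + 1)*(k + 3)*(k)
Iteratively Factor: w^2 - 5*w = (w)*(w - 5)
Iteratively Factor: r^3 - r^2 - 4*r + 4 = (r - 2)*(r^2 + r - 2) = (r - 2)*(r + 2)*(r - 1)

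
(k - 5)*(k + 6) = k^2 + k - 30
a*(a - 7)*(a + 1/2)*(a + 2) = a^4 - 9*a^3/2 - 33*a^2/2 - 7*a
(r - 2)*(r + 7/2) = r^2 + 3*r/2 - 7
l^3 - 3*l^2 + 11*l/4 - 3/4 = (l - 3/2)*(l - 1)*(l - 1/2)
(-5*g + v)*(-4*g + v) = 20*g^2 - 9*g*v + v^2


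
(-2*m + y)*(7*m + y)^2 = -98*m^3 + 21*m^2*y + 12*m*y^2 + y^3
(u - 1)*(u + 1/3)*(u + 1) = u^3 + u^2/3 - u - 1/3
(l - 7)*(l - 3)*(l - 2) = l^3 - 12*l^2 + 41*l - 42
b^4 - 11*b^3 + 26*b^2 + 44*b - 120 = (b - 6)*(b - 5)*(b - 2)*(b + 2)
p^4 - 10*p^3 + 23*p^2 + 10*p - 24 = (p - 6)*(p - 4)*(p - 1)*(p + 1)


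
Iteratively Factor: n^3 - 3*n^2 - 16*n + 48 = (n + 4)*(n^2 - 7*n + 12) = (n - 3)*(n + 4)*(n - 4)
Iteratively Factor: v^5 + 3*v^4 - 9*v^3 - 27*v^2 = (v - 3)*(v^4 + 6*v^3 + 9*v^2) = (v - 3)*(v + 3)*(v^3 + 3*v^2) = v*(v - 3)*(v + 3)*(v^2 + 3*v) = v^2*(v - 3)*(v + 3)*(v + 3)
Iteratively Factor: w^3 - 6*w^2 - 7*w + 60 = (w + 3)*(w^2 - 9*w + 20) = (w - 5)*(w + 3)*(w - 4)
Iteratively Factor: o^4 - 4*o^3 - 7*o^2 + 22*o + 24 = (o - 4)*(o^3 - 7*o - 6) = (o - 4)*(o - 3)*(o^2 + 3*o + 2) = (o - 4)*(o - 3)*(o + 1)*(o + 2)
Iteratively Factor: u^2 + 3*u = (u + 3)*(u)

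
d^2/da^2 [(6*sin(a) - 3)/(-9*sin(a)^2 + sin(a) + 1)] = 9*(486*sin(a)^5 - 102*sin(a)^4 + 149*sin(a)^2 - 1481*sin(a)/4 + 603*sin(3*a)/4 - 27*sin(5*a) + 8)/(9*sin(a)^2 - sin(a) - 1)^3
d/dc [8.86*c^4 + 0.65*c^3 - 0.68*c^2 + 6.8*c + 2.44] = 35.44*c^3 + 1.95*c^2 - 1.36*c + 6.8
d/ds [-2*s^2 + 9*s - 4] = 9 - 4*s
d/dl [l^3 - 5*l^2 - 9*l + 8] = 3*l^2 - 10*l - 9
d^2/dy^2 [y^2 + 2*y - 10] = 2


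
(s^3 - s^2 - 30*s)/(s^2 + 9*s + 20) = s*(s - 6)/(s + 4)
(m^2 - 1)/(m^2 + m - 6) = (m^2 - 1)/(m^2 + m - 6)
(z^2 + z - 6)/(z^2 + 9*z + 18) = (z - 2)/(z + 6)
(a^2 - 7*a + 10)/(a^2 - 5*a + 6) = (a - 5)/(a - 3)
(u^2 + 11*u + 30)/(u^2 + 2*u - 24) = (u + 5)/(u - 4)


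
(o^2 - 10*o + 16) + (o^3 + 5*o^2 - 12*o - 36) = o^3 + 6*o^2 - 22*o - 20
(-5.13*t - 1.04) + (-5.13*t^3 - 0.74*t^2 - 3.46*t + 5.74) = -5.13*t^3 - 0.74*t^2 - 8.59*t + 4.7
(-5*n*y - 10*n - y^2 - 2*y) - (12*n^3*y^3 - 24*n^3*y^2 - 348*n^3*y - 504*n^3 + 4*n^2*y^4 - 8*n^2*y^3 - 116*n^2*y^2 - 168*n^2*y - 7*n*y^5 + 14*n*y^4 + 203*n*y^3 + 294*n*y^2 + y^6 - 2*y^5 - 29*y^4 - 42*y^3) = -12*n^3*y^3 + 24*n^3*y^2 + 348*n^3*y + 504*n^3 - 4*n^2*y^4 + 8*n^2*y^3 + 116*n^2*y^2 + 168*n^2*y + 7*n*y^5 - 14*n*y^4 - 203*n*y^3 - 294*n*y^2 - 5*n*y - 10*n - y^6 + 2*y^5 + 29*y^4 + 42*y^3 - y^2 - 2*y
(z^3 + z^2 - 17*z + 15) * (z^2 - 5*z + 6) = z^5 - 4*z^4 - 16*z^3 + 106*z^2 - 177*z + 90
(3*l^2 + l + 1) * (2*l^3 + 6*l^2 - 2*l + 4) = 6*l^5 + 20*l^4 + 2*l^3 + 16*l^2 + 2*l + 4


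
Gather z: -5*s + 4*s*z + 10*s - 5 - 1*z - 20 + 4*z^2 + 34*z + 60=5*s + 4*z^2 + z*(4*s + 33) + 35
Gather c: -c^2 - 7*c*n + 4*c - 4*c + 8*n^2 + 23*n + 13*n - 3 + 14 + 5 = -c^2 - 7*c*n + 8*n^2 + 36*n + 16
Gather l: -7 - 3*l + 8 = 1 - 3*l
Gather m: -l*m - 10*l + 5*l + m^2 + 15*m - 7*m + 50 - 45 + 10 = -5*l + m^2 + m*(8 - l) + 15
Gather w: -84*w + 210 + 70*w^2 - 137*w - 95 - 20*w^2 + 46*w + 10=50*w^2 - 175*w + 125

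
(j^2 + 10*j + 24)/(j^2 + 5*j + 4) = (j + 6)/(j + 1)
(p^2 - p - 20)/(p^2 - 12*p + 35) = (p + 4)/(p - 7)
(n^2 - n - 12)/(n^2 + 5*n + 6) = (n - 4)/(n + 2)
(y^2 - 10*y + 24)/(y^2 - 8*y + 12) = (y - 4)/(y - 2)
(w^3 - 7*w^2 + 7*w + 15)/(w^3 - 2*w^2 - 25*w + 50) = (w^2 - 2*w - 3)/(w^2 + 3*w - 10)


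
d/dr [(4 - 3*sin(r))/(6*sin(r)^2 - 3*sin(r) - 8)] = 6*(3*sin(r)^2 - 8*sin(r) + 6)*cos(r)/(6*sin(r)^2 - 3*sin(r) - 8)^2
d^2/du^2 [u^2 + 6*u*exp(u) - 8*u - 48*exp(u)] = 6*u*exp(u) - 36*exp(u) + 2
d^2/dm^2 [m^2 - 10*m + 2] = 2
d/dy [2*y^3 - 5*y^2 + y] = 6*y^2 - 10*y + 1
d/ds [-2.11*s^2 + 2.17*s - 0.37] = 2.17 - 4.22*s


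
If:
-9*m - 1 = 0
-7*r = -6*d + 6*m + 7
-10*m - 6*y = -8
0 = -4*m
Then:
No Solution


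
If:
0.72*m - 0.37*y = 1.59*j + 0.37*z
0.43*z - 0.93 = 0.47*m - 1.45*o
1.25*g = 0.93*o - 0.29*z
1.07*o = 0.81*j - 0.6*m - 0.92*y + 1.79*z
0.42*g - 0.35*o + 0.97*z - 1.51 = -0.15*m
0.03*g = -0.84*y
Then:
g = 0.64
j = 1.09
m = 3.04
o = 1.25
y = -0.02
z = 1.26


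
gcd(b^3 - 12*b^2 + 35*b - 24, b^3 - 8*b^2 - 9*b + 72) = b^2 - 11*b + 24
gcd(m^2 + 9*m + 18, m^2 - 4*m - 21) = m + 3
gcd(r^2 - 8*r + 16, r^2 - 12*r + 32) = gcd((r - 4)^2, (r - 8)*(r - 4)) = r - 4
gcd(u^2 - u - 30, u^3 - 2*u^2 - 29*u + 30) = u^2 - u - 30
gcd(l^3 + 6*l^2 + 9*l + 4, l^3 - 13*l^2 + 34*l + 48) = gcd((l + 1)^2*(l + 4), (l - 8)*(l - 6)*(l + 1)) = l + 1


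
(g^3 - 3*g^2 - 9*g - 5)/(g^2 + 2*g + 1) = g - 5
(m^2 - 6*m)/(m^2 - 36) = m/(m + 6)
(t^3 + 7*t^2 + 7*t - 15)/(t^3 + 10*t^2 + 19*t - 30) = (t + 3)/(t + 6)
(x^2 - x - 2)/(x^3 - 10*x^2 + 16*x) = (x + 1)/(x*(x - 8))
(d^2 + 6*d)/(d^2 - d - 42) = d/(d - 7)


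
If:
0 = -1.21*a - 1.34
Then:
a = -1.11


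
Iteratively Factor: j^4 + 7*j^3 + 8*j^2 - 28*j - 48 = (j + 2)*(j^3 + 5*j^2 - 2*j - 24) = (j + 2)*(j + 4)*(j^2 + j - 6) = (j - 2)*(j + 2)*(j + 4)*(j + 3)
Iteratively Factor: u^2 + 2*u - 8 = (u - 2)*(u + 4)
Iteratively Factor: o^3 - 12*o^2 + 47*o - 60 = (o - 5)*(o^2 - 7*o + 12) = (o - 5)*(o - 4)*(o - 3)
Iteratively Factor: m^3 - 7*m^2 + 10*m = (m - 5)*(m^2 - 2*m) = m*(m - 5)*(m - 2)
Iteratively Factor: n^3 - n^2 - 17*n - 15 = (n + 3)*(n^2 - 4*n - 5) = (n + 1)*(n + 3)*(n - 5)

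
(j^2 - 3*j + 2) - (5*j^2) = -4*j^2 - 3*j + 2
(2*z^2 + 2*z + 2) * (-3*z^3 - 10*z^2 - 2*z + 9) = -6*z^5 - 26*z^4 - 30*z^3 - 6*z^2 + 14*z + 18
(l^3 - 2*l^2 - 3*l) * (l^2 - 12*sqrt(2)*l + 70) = l^5 - 12*sqrt(2)*l^4 - 2*l^4 + 24*sqrt(2)*l^3 + 67*l^3 - 140*l^2 + 36*sqrt(2)*l^2 - 210*l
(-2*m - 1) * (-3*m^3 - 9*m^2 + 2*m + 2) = 6*m^4 + 21*m^3 + 5*m^2 - 6*m - 2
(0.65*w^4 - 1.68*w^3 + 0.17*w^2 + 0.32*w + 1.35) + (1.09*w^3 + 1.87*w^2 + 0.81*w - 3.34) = 0.65*w^4 - 0.59*w^3 + 2.04*w^2 + 1.13*w - 1.99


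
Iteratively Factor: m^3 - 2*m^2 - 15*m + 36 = (m + 4)*(m^2 - 6*m + 9) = (m - 3)*(m + 4)*(m - 3)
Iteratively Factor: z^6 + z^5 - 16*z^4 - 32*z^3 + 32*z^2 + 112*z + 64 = (z - 2)*(z^5 + 3*z^4 - 10*z^3 - 52*z^2 - 72*z - 32) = (z - 2)*(z + 1)*(z^4 + 2*z^3 - 12*z^2 - 40*z - 32) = (z - 2)*(z + 1)*(z + 2)*(z^3 - 12*z - 16) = (z - 4)*(z - 2)*(z + 1)*(z + 2)*(z^2 + 4*z + 4) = (z - 4)*(z - 2)*(z + 1)*(z + 2)^2*(z + 2)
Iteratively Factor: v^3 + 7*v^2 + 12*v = (v)*(v^2 + 7*v + 12) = v*(v + 4)*(v + 3)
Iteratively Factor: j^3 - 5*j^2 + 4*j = (j - 4)*(j^2 - j) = j*(j - 4)*(j - 1)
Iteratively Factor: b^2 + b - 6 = (b + 3)*(b - 2)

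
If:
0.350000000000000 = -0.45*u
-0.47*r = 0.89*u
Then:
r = 1.47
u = -0.78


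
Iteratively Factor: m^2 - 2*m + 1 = (m - 1)*(m - 1)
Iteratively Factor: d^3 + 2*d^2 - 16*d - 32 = (d + 2)*(d^2 - 16) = (d + 2)*(d + 4)*(d - 4)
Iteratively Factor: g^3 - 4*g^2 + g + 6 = (g - 3)*(g^2 - g - 2) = (g - 3)*(g + 1)*(g - 2)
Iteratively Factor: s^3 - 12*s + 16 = (s - 2)*(s^2 + 2*s - 8) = (s - 2)*(s + 4)*(s - 2)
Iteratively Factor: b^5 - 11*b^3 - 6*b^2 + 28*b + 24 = (b + 2)*(b^4 - 2*b^3 - 7*b^2 + 8*b + 12) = (b - 2)*(b + 2)*(b^3 - 7*b - 6) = (b - 3)*(b - 2)*(b + 2)*(b^2 + 3*b + 2) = (b - 3)*(b - 2)*(b + 1)*(b + 2)*(b + 2)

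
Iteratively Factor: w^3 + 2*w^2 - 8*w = (w)*(w^2 + 2*w - 8) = w*(w + 4)*(w - 2)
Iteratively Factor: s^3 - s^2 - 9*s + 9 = (s + 3)*(s^2 - 4*s + 3) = (s - 3)*(s + 3)*(s - 1)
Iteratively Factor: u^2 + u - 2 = (u - 1)*(u + 2)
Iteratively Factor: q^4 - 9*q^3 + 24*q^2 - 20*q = (q - 5)*(q^3 - 4*q^2 + 4*q) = (q - 5)*(q - 2)*(q^2 - 2*q) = (q - 5)*(q - 2)^2*(q)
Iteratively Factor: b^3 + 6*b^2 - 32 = (b + 4)*(b^2 + 2*b - 8) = (b + 4)^2*(b - 2)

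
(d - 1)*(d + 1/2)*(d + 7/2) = d^3 + 3*d^2 - 9*d/4 - 7/4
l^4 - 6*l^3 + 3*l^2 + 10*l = l*(l - 5)*(l - 2)*(l + 1)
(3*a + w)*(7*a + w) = 21*a^2 + 10*a*w + w^2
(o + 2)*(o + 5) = o^2 + 7*o + 10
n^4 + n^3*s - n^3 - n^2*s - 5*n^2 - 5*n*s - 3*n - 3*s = (n - 3)*(n + 1)^2*(n + s)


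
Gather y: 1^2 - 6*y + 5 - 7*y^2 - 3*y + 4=-7*y^2 - 9*y + 10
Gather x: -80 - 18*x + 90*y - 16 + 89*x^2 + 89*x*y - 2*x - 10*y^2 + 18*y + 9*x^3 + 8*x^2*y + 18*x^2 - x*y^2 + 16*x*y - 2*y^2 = 9*x^3 + x^2*(8*y + 107) + x*(-y^2 + 105*y - 20) - 12*y^2 + 108*y - 96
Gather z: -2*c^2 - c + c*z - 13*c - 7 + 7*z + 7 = -2*c^2 - 14*c + z*(c + 7)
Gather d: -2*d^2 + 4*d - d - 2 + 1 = -2*d^2 + 3*d - 1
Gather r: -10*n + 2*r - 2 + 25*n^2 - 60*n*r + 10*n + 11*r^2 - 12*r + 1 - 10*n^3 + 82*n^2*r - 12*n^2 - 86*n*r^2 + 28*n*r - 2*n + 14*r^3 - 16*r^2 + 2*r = -10*n^3 + 13*n^2 - 2*n + 14*r^3 + r^2*(-86*n - 5) + r*(82*n^2 - 32*n - 8) - 1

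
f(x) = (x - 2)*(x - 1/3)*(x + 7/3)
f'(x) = (x - 2)*(x - 1/3) + (x - 2)*(x + 7/3) + (x - 1/3)*(x + 7/3)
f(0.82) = -1.81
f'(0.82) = -2.76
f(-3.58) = -27.22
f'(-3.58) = 33.67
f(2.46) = 4.69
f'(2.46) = 13.38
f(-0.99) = 5.32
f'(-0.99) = -1.84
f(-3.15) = -14.65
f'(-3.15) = 24.99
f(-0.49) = 3.78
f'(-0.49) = -4.06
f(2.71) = 8.51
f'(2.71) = 17.25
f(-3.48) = -23.96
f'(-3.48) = 31.55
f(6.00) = 188.89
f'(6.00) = 103.22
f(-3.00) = -11.11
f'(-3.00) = 22.22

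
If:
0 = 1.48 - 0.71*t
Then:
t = 2.08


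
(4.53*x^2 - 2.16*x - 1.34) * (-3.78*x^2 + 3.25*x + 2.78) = -17.1234*x^4 + 22.8873*x^3 + 10.6386*x^2 - 10.3598*x - 3.7252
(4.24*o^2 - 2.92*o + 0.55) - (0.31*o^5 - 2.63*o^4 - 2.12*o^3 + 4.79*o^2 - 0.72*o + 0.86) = -0.31*o^5 + 2.63*o^4 + 2.12*o^3 - 0.55*o^2 - 2.2*o - 0.31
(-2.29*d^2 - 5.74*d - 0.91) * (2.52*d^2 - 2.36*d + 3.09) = -5.7708*d^4 - 9.0604*d^3 + 4.1771*d^2 - 15.589*d - 2.8119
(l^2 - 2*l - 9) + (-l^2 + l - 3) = -l - 12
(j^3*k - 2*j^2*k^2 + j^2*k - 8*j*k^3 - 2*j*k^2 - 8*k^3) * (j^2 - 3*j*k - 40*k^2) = j^5*k - 5*j^4*k^2 + j^4*k - 42*j^3*k^3 - 5*j^3*k^2 + 104*j^2*k^4 - 42*j^2*k^3 + 320*j*k^5 + 104*j*k^4 + 320*k^5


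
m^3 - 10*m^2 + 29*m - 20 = (m - 5)*(m - 4)*(m - 1)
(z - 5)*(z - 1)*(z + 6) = z^3 - 31*z + 30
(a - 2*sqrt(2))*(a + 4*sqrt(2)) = a^2 + 2*sqrt(2)*a - 16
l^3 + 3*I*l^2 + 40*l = l*(l - 5*I)*(l + 8*I)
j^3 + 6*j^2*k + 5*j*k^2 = j*(j + k)*(j + 5*k)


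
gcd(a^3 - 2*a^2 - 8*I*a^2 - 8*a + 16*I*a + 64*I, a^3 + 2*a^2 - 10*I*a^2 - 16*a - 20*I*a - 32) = a^2 + a*(2 - 8*I) - 16*I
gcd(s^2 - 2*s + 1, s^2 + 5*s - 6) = s - 1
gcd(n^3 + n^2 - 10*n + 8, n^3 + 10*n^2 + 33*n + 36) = n + 4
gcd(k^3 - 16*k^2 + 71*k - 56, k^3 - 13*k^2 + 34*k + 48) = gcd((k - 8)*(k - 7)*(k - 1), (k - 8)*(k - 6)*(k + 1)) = k - 8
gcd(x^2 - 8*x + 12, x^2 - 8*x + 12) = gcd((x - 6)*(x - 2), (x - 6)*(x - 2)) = x^2 - 8*x + 12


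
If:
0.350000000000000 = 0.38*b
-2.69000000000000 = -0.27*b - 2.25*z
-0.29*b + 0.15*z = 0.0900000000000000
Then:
No Solution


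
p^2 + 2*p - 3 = (p - 1)*(p + 3)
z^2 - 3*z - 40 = (z - 8)*(z + 5)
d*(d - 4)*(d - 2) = d^3 - 6*d^2 + 8*d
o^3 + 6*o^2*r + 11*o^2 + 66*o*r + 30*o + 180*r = (o + 5)*(o + 6)*(o + 6*r)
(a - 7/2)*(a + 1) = a^2 - 5*a/2 - 7/2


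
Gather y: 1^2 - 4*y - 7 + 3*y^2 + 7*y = 3*y^2 + 3*y - 6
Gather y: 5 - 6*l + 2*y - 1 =-6*l + 2*y + 4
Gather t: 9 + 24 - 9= 24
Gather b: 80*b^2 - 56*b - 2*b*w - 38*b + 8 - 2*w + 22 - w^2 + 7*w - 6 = 80*b^2 + b*(-2*w - 94) - w^2 + 5*w + 24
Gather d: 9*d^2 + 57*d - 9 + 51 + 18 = 9*d^2 + 57*d + 60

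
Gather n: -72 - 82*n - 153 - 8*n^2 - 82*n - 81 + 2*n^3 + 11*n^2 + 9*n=2*n^3 + 3*n^2 - 155*n - 306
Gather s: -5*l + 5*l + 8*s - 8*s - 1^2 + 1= 0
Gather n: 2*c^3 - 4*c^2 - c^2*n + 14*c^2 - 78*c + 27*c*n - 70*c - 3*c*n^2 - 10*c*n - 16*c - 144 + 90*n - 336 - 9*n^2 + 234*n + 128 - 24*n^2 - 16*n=2*c^3 + 10*c^2 - 164*c + n^2*(-3*c - 33) + n*(-c^2 + 17*c + 308) - 352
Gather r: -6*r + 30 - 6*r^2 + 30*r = -6*r^2 + 24*r + 30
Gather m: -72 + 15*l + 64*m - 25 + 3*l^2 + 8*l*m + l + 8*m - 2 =3*l^2 + 16*l + m*(8*l + 72) - 99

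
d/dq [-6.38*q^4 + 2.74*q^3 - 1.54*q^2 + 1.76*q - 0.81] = -25.52*q^3 + 8.22*q^2 - 3.08*q + 1.76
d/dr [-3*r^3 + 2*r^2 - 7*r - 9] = -9*r^2 + 4*r - 7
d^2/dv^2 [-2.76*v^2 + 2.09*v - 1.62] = -5.52000000000000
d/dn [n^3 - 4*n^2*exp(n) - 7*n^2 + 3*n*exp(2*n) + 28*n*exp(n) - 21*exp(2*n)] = -4*n^2*exp(n) + 3*n^2 + 6*n*exp(2*n) + 20*n*exp(n) - 14*n - 39*exp(2*n) + 28*exp(n)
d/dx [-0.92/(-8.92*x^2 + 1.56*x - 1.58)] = (1.4352 - 16.4128*x)/(8.92*x^2 - 1.56*x + 1.58)^2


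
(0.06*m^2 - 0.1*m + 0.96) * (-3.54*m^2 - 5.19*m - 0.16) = -0.2124*m^4 + 0.0426*m^3 - 2.889*m^2 - 4.9664*m - 0.1536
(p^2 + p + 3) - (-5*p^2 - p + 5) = 6*p^2 + 2*p - 2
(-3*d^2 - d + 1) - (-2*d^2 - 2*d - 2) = -d^2 + d + 3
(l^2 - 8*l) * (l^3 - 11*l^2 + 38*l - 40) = l^5 - 19*l^4 + 126*l^3 - 344*l^2 + 320*l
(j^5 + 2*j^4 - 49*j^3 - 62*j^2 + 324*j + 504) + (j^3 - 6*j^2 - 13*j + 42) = j^5 + 2*j^4 - 48*j^3 - 68*j^2 + 311*j + 546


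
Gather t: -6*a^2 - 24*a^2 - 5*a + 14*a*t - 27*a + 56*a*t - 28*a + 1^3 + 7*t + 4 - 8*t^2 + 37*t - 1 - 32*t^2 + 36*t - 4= -30*a^2 - 60*a - 40*t^2 + t*(70*a + 80)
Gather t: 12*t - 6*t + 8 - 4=6*t + 4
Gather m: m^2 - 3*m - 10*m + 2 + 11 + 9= m^2 - 13*m + 22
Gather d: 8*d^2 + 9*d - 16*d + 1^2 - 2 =8*d^2 - 7*d - 1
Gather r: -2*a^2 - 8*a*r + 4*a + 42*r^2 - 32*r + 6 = -2*a^2 + 4*a + 42*r^2 + r*(-8*a - 32) + 6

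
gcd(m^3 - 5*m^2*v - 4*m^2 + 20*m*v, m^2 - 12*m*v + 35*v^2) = -m + 5*v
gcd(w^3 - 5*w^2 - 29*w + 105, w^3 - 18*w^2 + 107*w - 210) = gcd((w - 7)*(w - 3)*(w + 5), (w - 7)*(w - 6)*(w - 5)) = w - 7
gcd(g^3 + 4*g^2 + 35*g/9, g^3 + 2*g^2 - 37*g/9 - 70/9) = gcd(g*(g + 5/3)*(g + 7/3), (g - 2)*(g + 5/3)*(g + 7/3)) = g^2 + 4*g + 35/9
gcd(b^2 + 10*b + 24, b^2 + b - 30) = b + 6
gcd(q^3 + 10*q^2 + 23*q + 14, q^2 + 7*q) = q + 7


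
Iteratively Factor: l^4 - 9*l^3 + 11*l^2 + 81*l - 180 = (l + 3)*(l^3 - 12*l^2 + 47*l - 60) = (l - 3)*(l + 3)*(l^2 - 9*l + 20) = (l - 5)*(l - 3)*(l + 3)*(l - 4)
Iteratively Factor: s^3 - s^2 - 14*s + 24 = (s - 3)*(s^2 + 2*s - 8) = (s - 3)*(s - 2)*(s + 4)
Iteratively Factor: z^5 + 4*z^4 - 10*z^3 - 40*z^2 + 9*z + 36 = (z + 3)*(z^4 + z^3 - 13*z^2 - z + 12) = (z - 3)*(z + 3)*(z^3 + 4*z^2 - z - 4) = (z - 3)*(z + 3)*(z + 4)*(z^2 - 1) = (z - 3)*(z - 1)*(z + 3)*(z + 4)*(z + 1)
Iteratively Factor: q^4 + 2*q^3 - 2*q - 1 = (q - 1)*(q^3 + 3*q^2 + 3*q + 1) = (q - 1)*(q + 1)*(q^2 + 2*q + 1) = (q - 1)*(q + 1)^2*(q + 1)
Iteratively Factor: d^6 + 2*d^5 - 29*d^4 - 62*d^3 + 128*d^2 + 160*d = (d - 2)*(d^5 + 4*d^4 - 21*d^3 - 104*d^2 - 80*d) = d*(d - 2)*(d^4 + 4*d^3 - 21*d^2 - 104*d - 80) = d*(d - 2)*(d + 4)*(d^3 - 21*d - 20) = d*(d - 5)*(d - 2)*(d + 4)*(d^2 + 5*d + 4) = d*(d - 5)*(d - 2)*(d + 4)^2*(d + 1)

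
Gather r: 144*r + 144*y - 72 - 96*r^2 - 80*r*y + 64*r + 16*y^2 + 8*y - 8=-96*r^2 + r*(208 - 80*y) + 16*y^2 + 152*y - 80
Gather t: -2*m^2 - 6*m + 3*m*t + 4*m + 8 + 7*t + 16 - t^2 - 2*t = -2*m^2 - 2*m - t^2 + t*(3*m + 5) + 24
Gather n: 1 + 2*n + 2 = 2*n + 3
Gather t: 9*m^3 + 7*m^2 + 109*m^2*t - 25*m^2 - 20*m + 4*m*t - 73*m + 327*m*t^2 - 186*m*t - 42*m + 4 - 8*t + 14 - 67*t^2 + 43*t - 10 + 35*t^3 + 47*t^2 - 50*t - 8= 9*m^3 - 18*m^2 - 135*m + 35*t^3 + t^2*(327*m - 20) + t*(109*m^2 - 182*m - 15)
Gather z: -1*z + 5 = 5 - z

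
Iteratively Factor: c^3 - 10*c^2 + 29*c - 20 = (c - 1)*(c^2 - 9*c + 20) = (c - 4)*(c - 1)*(c - 5)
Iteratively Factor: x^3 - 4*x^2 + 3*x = (x - 3)*(x^2 - x) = (x - 3)*(x - 1)*(x)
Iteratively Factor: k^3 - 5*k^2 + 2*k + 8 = (k - 4)*(k^2 - k - 2) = (k - 4)*(k + 1)*(k - 2)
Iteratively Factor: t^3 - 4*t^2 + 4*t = (t - 2)*(t^2 - 2*t) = t*(t - 2)*(t - 2)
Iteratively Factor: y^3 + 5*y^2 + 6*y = (y)*(y^2 + 5*y + 6) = y*(y + 3)*(y + 2)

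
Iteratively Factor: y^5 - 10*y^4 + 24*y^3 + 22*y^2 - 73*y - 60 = (y + 1)*(y^4 - 11*y^3 + 35*y^2 - 13*y - 60) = (y - 3)*(y + 1)*(y^3 - 8*y^2 + 11*y + 20) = (y - 5)*(y - 3)*(y + 1)*(y^2 - 3*y - 4) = (y - 5)*(y - 4)*(y - 3)*(y + 1)*(y + 1)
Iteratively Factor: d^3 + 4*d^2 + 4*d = (d + 2)*(d^2 + 2*d) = (d + 2)^2*(d)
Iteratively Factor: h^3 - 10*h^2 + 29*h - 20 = (h - 1)*(h^2 - 9*h + 20) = (h - 4)*(h - 1)*(h - 5)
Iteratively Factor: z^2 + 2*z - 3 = (z + 3)*(z - 1)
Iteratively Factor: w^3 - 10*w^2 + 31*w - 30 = (w - 2)*(w^2 - 8*w + 15) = (w - 5)*(w - 2)*(w - 3)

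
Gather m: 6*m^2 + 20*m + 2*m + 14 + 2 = 6*m^2 + 22*m + 16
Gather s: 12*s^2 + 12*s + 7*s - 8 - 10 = 12*s^2 + 19*s - 18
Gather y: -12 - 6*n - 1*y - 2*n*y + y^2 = -6*n + y^2 + y*(-2*n - 1) - 12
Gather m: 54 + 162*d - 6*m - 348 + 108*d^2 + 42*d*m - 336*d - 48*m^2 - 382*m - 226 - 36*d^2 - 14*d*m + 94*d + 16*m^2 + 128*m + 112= 72*d^2 - 80*d - 32*m^2 + m*(28*d - 260) - 408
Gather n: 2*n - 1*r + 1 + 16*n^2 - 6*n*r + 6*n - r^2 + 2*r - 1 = 16*n^2 + n*(8 - 6*r) - r^2 + r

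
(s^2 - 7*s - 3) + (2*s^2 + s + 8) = 3*s^2 - 6*s + 5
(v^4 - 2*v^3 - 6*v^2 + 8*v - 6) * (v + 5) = v^5 + 3*v^4 - 16*v^3 - 22*v^2 + 34*v - 30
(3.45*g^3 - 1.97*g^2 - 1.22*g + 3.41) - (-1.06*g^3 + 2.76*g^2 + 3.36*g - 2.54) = 4.51*g^3 - 4.73*g^2 - 4.58*g + 5.95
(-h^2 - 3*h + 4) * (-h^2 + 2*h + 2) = h^4 + h^3 - 12*h^2 + 2*h + 8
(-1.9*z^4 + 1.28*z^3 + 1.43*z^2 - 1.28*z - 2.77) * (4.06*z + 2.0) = -7.714*z^5 + 1.3968*z^4 + 8.3658*z^3 - 2.3368*z^2 - 13.8062*z - 5.54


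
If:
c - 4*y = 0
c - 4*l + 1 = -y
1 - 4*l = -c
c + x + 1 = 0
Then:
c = 0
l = 1/4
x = -1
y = 0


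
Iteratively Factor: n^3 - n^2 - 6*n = (n + 2)*(n^2 - 3*n) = n*(n + 2)*(n - 3)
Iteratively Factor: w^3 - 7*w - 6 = (w - 3)*(w^2 + 3*w + 2) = (w - 3)*(w + 2)*(w + 1)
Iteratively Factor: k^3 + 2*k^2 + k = (k + 1)*(k^2 + k) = k*(k + 1)*(k + 1)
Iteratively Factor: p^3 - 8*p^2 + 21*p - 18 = (p - 2)*(p^2 - 6*p + 9) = (p - 3)*(p - 2)*(p - 3)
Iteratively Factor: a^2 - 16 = (a + 4)*(a - 4)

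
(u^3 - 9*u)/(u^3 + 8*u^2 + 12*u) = (u^2 - 9)/(u^2 + 8*u + 12)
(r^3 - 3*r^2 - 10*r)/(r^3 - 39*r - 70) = r*(r - 5)/(r^2 - 2*r - 35)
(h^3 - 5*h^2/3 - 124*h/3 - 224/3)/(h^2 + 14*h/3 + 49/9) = 3*(h^2 - 4*h - 32)/(3*h + 7)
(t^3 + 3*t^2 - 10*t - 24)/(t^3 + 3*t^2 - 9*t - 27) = (t^2 + 6*t + 8)/(t^2 + 6*t + 9)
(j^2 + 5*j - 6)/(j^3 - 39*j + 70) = (j^2 + 5*j - 6)/(j^3 - 39*j + 70)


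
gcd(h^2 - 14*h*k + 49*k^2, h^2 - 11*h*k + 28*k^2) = h - 7*k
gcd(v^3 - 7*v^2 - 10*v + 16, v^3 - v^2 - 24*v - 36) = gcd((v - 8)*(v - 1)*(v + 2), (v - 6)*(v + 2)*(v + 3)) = v + 2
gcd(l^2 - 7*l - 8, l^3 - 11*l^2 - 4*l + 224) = l - 8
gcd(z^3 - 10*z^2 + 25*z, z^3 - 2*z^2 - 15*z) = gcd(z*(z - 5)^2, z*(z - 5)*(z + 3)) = z^2 - 5*z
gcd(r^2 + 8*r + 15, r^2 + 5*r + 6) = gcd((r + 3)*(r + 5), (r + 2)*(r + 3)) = r + 3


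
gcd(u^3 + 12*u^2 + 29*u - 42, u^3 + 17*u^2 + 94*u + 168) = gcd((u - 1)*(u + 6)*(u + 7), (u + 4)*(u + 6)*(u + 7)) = u^2 + 13*u + 42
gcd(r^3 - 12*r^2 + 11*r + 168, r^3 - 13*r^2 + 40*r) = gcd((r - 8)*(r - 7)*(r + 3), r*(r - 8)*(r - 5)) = r - 8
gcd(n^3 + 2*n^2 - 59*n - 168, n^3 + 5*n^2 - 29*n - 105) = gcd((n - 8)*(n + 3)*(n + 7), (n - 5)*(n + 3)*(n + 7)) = n^2 + 10*n + 21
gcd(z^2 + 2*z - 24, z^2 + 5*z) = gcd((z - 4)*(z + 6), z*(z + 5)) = 1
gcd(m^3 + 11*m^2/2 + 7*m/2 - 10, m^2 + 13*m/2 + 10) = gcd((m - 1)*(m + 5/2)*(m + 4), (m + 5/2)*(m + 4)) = m^2 + 13*m/2 + 10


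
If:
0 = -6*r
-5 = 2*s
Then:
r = 0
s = -5/2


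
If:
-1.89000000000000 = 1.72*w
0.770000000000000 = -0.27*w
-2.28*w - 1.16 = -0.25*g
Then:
No Solution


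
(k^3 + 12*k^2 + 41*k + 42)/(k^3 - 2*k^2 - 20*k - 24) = (k^2 + 10*k + 21)/(k^2 - 4*k - 12)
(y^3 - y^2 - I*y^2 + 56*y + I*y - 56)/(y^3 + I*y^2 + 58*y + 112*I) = (y - 1)/(y + 2*I)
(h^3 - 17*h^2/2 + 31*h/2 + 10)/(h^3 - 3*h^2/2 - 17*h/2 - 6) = (2*h^2 - 9*h - 5)/(2*h^2 + 5*h + 3)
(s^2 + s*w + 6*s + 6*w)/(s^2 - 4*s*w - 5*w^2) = (s + 6)/(s - 5*w)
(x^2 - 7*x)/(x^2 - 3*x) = (x - 7)/(x - 3)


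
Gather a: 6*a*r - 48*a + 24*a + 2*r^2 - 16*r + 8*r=a*(6*r - 24) + 2*r^2 - 8*r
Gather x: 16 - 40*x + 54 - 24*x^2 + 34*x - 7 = -24*x^2 - 6*x + 63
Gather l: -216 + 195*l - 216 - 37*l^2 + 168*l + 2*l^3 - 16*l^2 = 2*l^3 - 53*l^2 + 363*l - 432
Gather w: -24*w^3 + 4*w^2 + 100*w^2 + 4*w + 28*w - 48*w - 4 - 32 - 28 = -24*w^3 + 104*w^2 - 16*w - 64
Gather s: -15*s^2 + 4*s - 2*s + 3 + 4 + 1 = -15*s^2 + 2*s + 8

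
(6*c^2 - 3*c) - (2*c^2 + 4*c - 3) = 4*c^2 - 7*c + 3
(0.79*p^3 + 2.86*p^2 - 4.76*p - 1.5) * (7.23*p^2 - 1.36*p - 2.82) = 5.7117*p^5 + 19.6034*p^4 - 40.5322*p^3 - 12.4366*p^2 + 15.4632*p + 4.23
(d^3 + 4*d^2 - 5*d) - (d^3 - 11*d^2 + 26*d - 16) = 15*d^2 - 31*d + 16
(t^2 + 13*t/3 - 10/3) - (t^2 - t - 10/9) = 16*t/3 - 20/9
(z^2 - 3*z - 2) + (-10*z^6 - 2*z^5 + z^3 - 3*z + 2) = -10*z^6 - 2*z^5 + z^3 + z^2 - 6*z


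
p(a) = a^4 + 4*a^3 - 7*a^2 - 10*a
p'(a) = 4*a^3 + 12*a^2 - 14*a - 10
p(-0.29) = 2.22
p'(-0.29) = -5.03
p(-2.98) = -59.36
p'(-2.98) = 32.43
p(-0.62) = 2.70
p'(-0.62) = 2.34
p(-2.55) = -44.06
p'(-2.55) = 37.40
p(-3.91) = -73.30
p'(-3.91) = -10.91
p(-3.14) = -64.24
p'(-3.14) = 28.44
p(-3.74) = -74.11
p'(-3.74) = 0.96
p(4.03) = 371.58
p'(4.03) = 390.27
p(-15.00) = 35700.00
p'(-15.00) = -10600.00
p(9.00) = 8820.00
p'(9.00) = 3752.00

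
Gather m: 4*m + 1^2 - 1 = 4*m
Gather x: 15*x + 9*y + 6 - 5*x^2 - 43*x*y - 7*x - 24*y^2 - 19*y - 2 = -5*x^2 + x*(8 - 43*y) - 24*y^2 - 10*y + 4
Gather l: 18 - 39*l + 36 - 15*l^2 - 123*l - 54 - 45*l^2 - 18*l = -60*l^2 - 180*l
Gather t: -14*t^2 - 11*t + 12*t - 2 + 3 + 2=-14*t^2 + t + 3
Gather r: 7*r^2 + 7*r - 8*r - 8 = 7*r^2 - r - 8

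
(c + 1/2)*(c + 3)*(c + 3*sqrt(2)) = c^3 + 7*c^2/2 + 3*sqrt(2)*c^2 + 3*c/2 + 21*sqrt(2)*c/2 + 9*sqrt(2)/2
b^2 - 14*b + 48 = (b - 8)*(b - 6)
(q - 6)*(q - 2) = q^2 - 8*q + 12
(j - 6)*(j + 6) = j^2 - 36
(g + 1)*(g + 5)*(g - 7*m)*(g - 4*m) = g^4 - 11*g^3*m + 6*g^3 + 28*g^2*m^2 - 66*g^2*m + 5*g^2 + 168*g*m^2 - 55*g*m + 140*m^2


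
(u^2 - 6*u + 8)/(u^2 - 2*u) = (u - 4)/u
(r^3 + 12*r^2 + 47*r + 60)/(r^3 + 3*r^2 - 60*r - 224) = (r^2 + 8*r + 15)/(r^2 - r - 56)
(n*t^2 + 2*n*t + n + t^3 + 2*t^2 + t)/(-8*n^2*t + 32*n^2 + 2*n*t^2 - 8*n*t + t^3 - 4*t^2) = (n*t^2 + 2*n*t + n + t^3 + 2*t^2 + t)/(-8*n^2*t + 32*n^2 + 2*n*t^2 - 8*n*t + t^3 - 4*t^2)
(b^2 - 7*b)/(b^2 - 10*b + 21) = b/(b - 3)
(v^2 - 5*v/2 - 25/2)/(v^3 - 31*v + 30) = (v + 5/2)/(v^2 + 5*v - 6)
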